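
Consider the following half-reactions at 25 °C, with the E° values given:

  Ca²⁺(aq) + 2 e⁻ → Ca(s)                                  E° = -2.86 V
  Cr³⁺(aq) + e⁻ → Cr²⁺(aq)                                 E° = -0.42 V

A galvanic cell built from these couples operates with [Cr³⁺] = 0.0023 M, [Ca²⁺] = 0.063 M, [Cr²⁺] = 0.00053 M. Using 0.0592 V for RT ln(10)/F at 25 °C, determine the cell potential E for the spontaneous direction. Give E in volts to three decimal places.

Cr³⁺/Cr²⁺ is the cathode (higher E°), Ca²⁺/Ca the anode: E°cell = -0.42 − (-2.86) = +2.44 V, n = 2.
Overall: 2 Cr³⁺(aq) + Ca(s) → 2 Cr²⁺(aq) + Ca²⁺(aq)
Q = [Cr²⁺]^2·[Ca²⁺] / ([Cr³⁺]^2); log Q = -2.476.
E = E° − (0.0592/n) log Q = +2.44 − (0.0592/2)(-2.476) = +2.513 V.

+2.513 V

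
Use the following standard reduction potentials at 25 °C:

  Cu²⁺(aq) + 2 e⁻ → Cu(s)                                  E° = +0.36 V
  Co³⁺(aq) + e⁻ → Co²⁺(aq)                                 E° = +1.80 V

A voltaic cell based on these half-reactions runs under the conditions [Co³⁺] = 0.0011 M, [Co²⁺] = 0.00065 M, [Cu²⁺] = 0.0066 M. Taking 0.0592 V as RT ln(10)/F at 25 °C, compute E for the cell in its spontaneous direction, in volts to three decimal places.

Co³⁺/Co²⁺ is the cathode (higher E°), Cu²⁺/Cu the anode: E°cell = +1.80 − (+0.36) = +1.44 V, n = 2.
Overall: 2 Co³⁺(aq) + Cu(s) → 2 Co²⁺(aq) + Cu²⁺(aq)
Q = [Co²⁺]^2·[Cu²⁺] / ([Co³⁺]^2); log Q = -2.637.
E = E° − (0.0592/n) log Q = +1.44 − (0.0592/2)(-2.637) = +1.518 V.

+1.518 V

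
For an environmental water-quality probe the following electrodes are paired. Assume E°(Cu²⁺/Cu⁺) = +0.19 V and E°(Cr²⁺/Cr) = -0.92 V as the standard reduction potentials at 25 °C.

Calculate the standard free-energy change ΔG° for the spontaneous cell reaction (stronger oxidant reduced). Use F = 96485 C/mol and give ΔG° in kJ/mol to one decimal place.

-214.2 kJ/mol

Cu²⁺/Cu⁺ (E° = +0.19 V) is the cathode; Cr²⁺/Cr (E° = -0.92 V) is the anode, so E°cell = +1.11 V.
Balancing electrons gives n = 2 (lcm of 1 and 2).
ΔG° = −nFE° = −(2)(96485)(+1.11) = -214,197 J = -214.2 kJ/mol.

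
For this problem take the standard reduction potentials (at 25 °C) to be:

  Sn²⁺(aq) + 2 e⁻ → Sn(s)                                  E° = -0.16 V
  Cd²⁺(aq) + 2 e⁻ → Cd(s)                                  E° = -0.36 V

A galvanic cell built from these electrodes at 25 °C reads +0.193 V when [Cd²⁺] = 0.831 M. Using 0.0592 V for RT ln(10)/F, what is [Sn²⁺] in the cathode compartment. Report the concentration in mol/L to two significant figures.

Sn²⁺/Sn is the cathode, Cd²⁺/Cd the anode: E°cell = +0.20 V, n = 2.
Overall reaction: Sn²⁺(aq) + Cd(s) → Sn(s) + Cd²⁺(aq); Q = [Cd²⁺]^1/[Sn²⁺]^1.
From E = E° − (0.0592/n) log Q: log Q = (E° − E)·n/0.0592 = (+0.20 − (+0.193))·2/0.0592 = 0.2365.
So 1·log[Sn²⁺] = 1·log(0.831) − log Q = -0.0804 − (0.2365) = -0.3169; [Sn²⁺] = 10^(-0.3169) ≈ 0.48 M.

0.48 M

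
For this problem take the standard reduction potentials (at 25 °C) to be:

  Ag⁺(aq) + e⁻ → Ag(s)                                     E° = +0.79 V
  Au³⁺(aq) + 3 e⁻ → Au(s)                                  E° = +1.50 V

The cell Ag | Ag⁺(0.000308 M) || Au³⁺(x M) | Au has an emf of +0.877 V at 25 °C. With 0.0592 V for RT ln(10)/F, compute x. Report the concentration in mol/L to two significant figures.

0.0085 M

Au³⁺/Au is the cathode, Ag⁺/Ag the anode: E°cell = +0.71 V, n = 3.
Overall reaction: Au³⁺(aq) + 3 Ag(s) → Au(s) + 3 Ag⁺(aq); Q = [Ag⁺]^3/[Au³⁺]^1.
From E = E° − (0.0592/n) log Q: log Q = (E° − E)·n/0.0592 = (+0.71 − (+0.877))·3/0.0592 = -8.4628.
So 1·log[Au³⁺] = 3·log(0.000308) − log Q = -10.5343 − (-8.4628) = -2.0715; [Au³⁺] = 10^(-2.0715) ≈ 0.0085 M.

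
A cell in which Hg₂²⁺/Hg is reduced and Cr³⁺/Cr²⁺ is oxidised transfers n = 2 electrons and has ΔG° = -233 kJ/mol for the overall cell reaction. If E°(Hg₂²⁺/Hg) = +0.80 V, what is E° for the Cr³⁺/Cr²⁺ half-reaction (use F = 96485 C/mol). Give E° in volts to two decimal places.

E°cell = −ΔG°/(nF) = −(-233×10³)/((2)(96485)) = +1.207 V.
Since Hg₂²⁺/Hg is the cathode and Cr³⁺/Cr²⁺ the anode, E°cell = E°(Hg₂²⁺/Hg) − E°(Cr³⁺/Cr²⁺).
So E°(Cr³⁺/Cr²⁺) = E°(Hg₂²⁺/Hg) − E°cell = (+0.80) − (+1.207) = -0.41 V.

-0.41 V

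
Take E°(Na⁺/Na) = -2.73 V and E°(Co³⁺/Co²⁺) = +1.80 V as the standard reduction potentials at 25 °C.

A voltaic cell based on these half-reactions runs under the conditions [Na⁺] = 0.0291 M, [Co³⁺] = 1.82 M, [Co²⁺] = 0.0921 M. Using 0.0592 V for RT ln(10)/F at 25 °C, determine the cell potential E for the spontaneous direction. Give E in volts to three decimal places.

+4.698 V

Co³⁺/Co²⁺ is the cathode (higher E°), Na⁺/Na the anode: E°cell = +1.80 − (-2.73) = +4.53 V, n = 1.
Overall: Co³⁺(aq) + Na(s) → Co²⁺(aq) + Na⁺(aq)
Q = [Co²⁺]·[Na⁺] / ([Co³⁺]); log Q = -2.832.
E = E° − (0.0592/n) log Q = +4.53 − (0.0592/1)(-2.832) = +4.698 V.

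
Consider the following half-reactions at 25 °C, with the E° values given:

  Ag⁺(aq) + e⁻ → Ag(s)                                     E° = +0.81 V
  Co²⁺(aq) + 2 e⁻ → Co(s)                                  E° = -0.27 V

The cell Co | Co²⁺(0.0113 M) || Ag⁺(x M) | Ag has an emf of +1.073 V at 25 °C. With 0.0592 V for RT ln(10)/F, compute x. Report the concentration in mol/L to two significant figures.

Ag⁺/Ag is the cathode, Co²⁺/Co the anode: E°cell = +1.08 V, n = 2.
Overall reaction: 2 Ag⁺(aq) + Co(s) → 2 Ag(s) + Co²⁺(aq); Q = [Co²⁺]^1/[Ag⁺]^2.
From E = E° − (0.0592/n) log Q: log Q = (E° − E)·n/0.0592 = (+1.08 − (+1.073))·2/0.0592 = 0.2365.
So 2·log[Ag⁺] = 1·log(0.0113) − log Q = -1.9469 − (0.2365) = -2.1834; log[Ag⁺] = -2.1834 / 2 = -1.0917; [Ag⁺] = 10^(-1.0917) ≈ 0.081 M.

0.081 M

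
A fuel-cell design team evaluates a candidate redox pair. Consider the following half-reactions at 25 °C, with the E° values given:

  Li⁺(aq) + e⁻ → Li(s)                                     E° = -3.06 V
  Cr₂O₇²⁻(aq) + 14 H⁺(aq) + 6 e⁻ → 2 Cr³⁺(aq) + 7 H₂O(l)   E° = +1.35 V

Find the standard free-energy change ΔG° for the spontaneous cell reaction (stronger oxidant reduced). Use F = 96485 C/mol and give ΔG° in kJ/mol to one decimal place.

Cr₂O₇²⁻/Cr³⁺ (E° = +1.35 V) is the cathode; Li⁺/Li (E° = -3.06 V) is the anode, so E°cell = +4.41 V.
Balancing electrons gives n = 6 (lcm of 6 and 1).
ΔG° = −nFE° = −(6)(96485)(+4.41) = -2,552,993 J = -2553.0 kJ/mol.

-2553.0 kJ/mol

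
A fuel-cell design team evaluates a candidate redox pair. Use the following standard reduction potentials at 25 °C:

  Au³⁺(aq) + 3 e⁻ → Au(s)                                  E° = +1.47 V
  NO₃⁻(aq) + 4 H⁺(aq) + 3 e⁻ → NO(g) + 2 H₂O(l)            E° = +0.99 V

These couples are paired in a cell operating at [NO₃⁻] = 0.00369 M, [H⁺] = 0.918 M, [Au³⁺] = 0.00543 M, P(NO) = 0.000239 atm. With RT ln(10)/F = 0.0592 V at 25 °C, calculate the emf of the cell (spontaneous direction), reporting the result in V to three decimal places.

+0.415 V

Au³⁺/Au is the cathode (higher E°), NO₃⁻/NO the anode: E°cell = +1.47 − (+0.99) = +0.48 V, n = 3.
Overall: Au³⁺(aq) + NO(g) + 2 H₂O(l) → Au(s) + NO₃⁻(aq) + 4 H⁺(aq)
Q = [NO₃⁻]·[H⁺]^4 / ([Au³⁺]·P(NO)); log Q = 3.305.
E = E° − (0.0592/n) log Q = +0.48 − (0.0592/3)(3.305) = +0.415 V.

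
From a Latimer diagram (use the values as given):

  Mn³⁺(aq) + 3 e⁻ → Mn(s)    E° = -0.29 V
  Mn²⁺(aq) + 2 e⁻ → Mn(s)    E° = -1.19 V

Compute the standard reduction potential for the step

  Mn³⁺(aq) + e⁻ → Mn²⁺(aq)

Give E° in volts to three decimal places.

Sequential free energies add, so n₃E°₃ = n₁E°₁ + n₂E°₂.
With n₃ = 3, and the known step contributing 2×(-1.19) V, the unknown satisfies 1·E° = 3×(-0.29) − 2×(-1.19) = +1.510.
E° = +1.510 / 1 = +1.510 V.

+1.510 V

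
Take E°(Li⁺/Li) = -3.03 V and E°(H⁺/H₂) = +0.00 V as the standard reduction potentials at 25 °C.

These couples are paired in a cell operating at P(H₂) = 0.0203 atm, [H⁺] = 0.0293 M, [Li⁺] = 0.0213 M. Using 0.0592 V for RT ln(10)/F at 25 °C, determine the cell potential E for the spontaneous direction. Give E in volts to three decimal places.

H⁺/H₂ is the cathode (higher E°), Li⁺/Li the anode: E°cell = +0.00 − (-3.03) = +3.03 V, n = 2.
Overall: 2 H⁺(aq) + 2 Li(s) → H₂(g) + 2 Li⁺(aq)
Q = P(H₂)·[Li⁺]^2 / ([H⁺]^2); log Q = -1.969.
E = E° − (0.0592/n) log Q = +3.03 − (0.0592/2)(-1.969) = +3.088 V.

+3.088 V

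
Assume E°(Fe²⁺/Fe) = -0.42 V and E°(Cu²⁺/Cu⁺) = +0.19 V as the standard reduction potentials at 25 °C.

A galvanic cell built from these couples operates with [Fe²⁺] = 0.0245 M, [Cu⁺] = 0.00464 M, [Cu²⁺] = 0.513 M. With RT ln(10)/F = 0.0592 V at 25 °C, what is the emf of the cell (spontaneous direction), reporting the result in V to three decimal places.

+0.779 V

Cu²⁺/Cu⁺ is the cathode (higher E°), Fe²⁺/Fe the anode: E°cell = +0.19 − (-0.42) = +0.61 V, n = 2.
Overall: 2 Cu²⁺(aq) + Fe(s) → 2 Cu⁺(aq) + Fe²⁺(aq)
Q = [Cu⁺]^2·[Fe²⁺] / ([Cu²⁺]^2); log Q = -5.698.
E = E° − (0.0592/n) log Q = +0.61 − (0.0592/2)(-5.698) = +0.779 V.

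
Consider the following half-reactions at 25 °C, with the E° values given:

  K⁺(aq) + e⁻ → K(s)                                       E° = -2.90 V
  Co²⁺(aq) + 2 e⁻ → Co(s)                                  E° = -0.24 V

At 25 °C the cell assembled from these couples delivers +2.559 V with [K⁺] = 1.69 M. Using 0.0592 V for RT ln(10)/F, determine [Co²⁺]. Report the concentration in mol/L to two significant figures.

Co²⁺/Co is the cathode, K⁺/K the anode: E°cell = +2.66 V, n = 2.
Overall reaction: Co²⁺(aq) + 2 K(s) → Co(s) + 2 K⁺(aq); Q = [K⁺]^2/[Co²⁺]^1.
From E = E° − (0.0592/n) log Q: log Q = (E° − E)·n/0.0592 = (+2.66 − (+2.559))·2/0.0592 = 3.4122.
So 1·log[Co²⁺] = 2·log(1.69) − log Q = 0.4558 − (3.4122) = -2.9564; [Co²⁺] = 10^(-2.9564) ≈ 0.0011 M.

0.0011 M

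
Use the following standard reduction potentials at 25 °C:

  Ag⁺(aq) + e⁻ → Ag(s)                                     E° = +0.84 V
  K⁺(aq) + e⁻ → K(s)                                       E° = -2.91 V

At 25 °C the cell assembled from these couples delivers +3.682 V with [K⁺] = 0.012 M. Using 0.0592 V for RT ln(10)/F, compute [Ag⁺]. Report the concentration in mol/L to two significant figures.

Ag⁺/Ag is the cathode, K⁺/K the anode: E°cell = +3.75 V, n = 1.
Overall reaction: Ag⁺(aq) + K(s) → Ag(s) + K⁺(aq); Q = [K⁺]^1/[Ag⁺]^1.
From E = E° − (0.0592/n) log Q: log Q = (E° − E)·n/0.0592 = (+3.75 − (+3.682))·1/0.0592 = 1.1486.
So 1·log[Ag⁺] = 1·log(0.012) − log Q = -1.9208 − (1.1486) = -3.0694; [Ag⁺] = 10^(-3.0694) ≈ 0.00085 M.

0.00085 M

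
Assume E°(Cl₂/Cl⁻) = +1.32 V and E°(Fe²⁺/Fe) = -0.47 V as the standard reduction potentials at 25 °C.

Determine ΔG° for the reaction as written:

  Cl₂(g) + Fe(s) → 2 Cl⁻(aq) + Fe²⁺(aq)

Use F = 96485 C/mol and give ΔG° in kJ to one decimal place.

As written, Cl₂/Cl⁻ is reduced (cathode) and Fe²⁺/Fe is oxidised (anode), so E°cell = (+1.32) − (-0.47) = +1.79 V.
Balancing electrons gives n = 2.
ΔG° = −nFE° = −(2)(96485)(+1.79) = -345,416 J = -345.4 kJ.

-345.4 kJ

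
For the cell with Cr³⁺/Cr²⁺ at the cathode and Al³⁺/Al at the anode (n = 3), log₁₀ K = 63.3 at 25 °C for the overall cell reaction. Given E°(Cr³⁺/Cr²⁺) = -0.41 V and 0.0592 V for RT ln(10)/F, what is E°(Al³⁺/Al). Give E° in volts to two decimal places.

-1.66 V

E°cell = (0.0592/n)·log K = (0.0592/3)(63.3) = +1.249 V.
Since Cr³⁺/Cr²⁺ is the cathode and Al³⁺/Al the anode, E°cell = E°(Cr³⁺/Cr²⁺) − E°(Al³⁺/Al).
So E°(Al³⁺/Al) = E°(Cr³⁺/Cr²⁺) − E°cell = (-0.41) − (+1.249) = -1.66 V.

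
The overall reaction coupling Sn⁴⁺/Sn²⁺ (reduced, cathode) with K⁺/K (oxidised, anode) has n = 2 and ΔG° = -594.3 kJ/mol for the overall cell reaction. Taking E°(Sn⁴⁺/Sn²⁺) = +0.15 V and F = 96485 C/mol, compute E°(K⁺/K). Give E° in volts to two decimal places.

-2.93 V

E°cell = −ΔG°/(nF) = −(-594.3×10³)/((2)(96485)) = +3.080 V.
Since Sn⁴⁺/Sn²⁺ is the cathode and K⁺/K the anode, E°cell = E°(Sn⁴⁺/Sn²⁺) − E°(K⁺/K).
So E°(K⁺/K) = E°(Sn⁴⁺/Sn²⁺) − E°cell = (+0.15) − (+3.080) = -2.93 V.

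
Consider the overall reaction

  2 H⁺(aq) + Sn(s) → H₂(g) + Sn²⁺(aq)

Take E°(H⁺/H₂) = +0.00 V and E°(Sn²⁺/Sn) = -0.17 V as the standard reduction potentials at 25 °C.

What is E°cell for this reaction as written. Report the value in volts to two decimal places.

The H⁺/H₂ couple has the higher reduction potential, so it is the cathode; Sn²⁺/Sn is oxidised at the anode.
E°cell = E°(cathode) − E°(anode) = (+0.00) − (-0.17) = +0.17 V.
Since E°cell > 0, the reaction is spontaneous under standard conditions.

+0.17 V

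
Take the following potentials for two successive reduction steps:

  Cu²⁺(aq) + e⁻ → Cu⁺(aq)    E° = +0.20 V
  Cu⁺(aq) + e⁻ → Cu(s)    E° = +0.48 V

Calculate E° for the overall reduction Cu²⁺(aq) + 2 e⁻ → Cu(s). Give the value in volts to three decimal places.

Since ΔG° = −nFE° is additive over sequential reductions, n₃E°₃ = n₁E°₁ + n₂E°₂.
E°₃ = (1×+0.20 + 1×+0.48) / 2 = (+0.680) / 2 = +0.340 V.

+0.340 V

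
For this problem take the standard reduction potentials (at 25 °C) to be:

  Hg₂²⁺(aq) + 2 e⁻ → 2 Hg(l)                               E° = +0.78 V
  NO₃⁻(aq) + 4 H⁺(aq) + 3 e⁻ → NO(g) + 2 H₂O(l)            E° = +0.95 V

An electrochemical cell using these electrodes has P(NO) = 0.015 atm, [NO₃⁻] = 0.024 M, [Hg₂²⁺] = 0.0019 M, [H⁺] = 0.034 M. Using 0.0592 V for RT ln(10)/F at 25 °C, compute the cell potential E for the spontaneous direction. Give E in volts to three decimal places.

+0.139 V

NO₃⁻/NO is the cathode (higher E°), Hg₂²⁺/Hg the anode: E°cell = +0.95 − (+0.78) = +0.17 V, n = 6.
Overall: 2 NO₃⁻(aq) + 8 H⁺(aq) + 6 Hg(l) → 2 NO(g) + 4 H₂O(l) + 3 Hg₂²⁺(aq)
Q = P(NO)^2·[Hg₂²⁺]^3 / ([NO₃⁻]^2·[H⁺]^8); log Q = 3.176.
E = E° − (0.0592/n) log Q = +0.17 − (0.0592/6)(3.176) = +0.139 V.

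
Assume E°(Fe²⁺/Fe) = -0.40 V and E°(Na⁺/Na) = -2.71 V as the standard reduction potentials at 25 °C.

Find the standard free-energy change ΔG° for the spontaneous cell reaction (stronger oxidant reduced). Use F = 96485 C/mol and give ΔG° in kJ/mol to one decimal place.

Fe²⁺/Fe (E° = -0.40 V) is the cathode; Na⁺/Na (E° = -2.71 V) is the anode, so E°cell = +2.31 V.
Balancing electrons gives n = 2 (lcm of 2 and 1).
ΔG° = −nFE° = −(2)(96485)(+2.31) = -445,761 J = -445.8 kJ/mol.

-445.8 kJ/mol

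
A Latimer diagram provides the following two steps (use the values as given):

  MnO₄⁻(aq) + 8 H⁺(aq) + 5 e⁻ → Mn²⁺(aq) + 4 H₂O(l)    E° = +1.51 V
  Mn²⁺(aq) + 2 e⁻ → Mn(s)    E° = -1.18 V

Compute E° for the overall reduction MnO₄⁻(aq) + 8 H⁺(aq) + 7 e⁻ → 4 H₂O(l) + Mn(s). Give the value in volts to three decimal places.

Since ΔG° = −nFE° is additive over sequential reductions, n₃E°₃ = n₁E°₁ + n₂E°₂.
E°₃ = (5×+1.51 + 2×-1.18) / 7 = (+5.190) / 7 = +0.741 V.

+0.741 V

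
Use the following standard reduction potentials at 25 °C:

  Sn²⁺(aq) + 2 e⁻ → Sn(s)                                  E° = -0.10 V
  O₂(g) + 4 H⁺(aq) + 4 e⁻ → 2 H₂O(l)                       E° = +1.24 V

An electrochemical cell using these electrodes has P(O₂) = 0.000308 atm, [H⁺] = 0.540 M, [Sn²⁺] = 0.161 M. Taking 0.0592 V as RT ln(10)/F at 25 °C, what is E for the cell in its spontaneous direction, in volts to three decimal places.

+1.296 V

O₂/H₂O is the cathode (higher E°), Sn²⁺/Sn the anode: E°cell = +1.24 − (-0.10) = +1.34 V, n = 4.
Overall: O₂(g) + 4 H⁺(aq) + 2 Sn(s) → 2 H₂O(l) + 2 Sn²⁺(aq)
Q = [Sn²⁺]^2 / (P(O₂)·[H⁺]^4); log Q = 2.996.
E = E° − (0.0592/n) log Q = +1.34 − (0.0592/4)(2.996) = +1.296 V.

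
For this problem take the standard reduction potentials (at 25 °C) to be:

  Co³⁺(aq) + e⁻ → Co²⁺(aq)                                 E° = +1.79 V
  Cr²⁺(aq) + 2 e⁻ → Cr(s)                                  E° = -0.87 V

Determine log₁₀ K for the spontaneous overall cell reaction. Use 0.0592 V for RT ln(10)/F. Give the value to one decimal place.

Cathode: Co³⁺/Co²⁺; anode: Cr²⁺/Cr. E°cell = +2.66 V, n = 2.
log K = nE°cell / 0.0592 = (2)(+2.66) / 0.0592 = 89.9.

89.9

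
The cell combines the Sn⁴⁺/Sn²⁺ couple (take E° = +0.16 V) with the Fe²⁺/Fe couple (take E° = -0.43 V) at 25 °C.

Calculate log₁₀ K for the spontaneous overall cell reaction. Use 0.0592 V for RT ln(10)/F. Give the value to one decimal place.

19.9

Cathode: Sn⁴⁺/Sn²⁺; anode: Fe²⁺/Fe. E°cell = +0.59 V, n = 2.
log K = nE°cell / 0.0592 = (2)(+0.59) / 0.0592 = 19.9.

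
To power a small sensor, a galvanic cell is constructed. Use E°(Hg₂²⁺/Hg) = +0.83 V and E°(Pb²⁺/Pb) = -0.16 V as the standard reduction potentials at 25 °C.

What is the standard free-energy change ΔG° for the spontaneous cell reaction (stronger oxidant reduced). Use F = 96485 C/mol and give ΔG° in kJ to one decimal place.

-191.0 kJ

Hg₂²⁺/Hg (E° = +0.83 V) is the cathode; Pb²⁺/Pb (E° = -0.16 V) is the anode, so E°cell = +0.99 V.
Balancing electrons gives n = 2 (lcm of 2 and 2).
ΔG° = −nFE° = −(2)(96485)(+0.99) = -191,040 J = -191.0 kJ.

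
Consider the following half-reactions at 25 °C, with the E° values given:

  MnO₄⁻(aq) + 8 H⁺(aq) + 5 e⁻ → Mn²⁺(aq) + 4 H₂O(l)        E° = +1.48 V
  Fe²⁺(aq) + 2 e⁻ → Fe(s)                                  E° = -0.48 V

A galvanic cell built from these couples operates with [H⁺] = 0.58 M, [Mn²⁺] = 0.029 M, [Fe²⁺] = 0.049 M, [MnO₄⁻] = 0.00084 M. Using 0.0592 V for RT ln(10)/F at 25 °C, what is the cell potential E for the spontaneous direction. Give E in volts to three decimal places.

+1.958 V

MnO₄⁻/Mn²⁺ is the cathode (higher E°), Fe²⁺/Fe the anode: E°cell = +1.48 − (-0.48) = +1.96 V, n = 10.
Overall: 2 MnO₄⁻(aq) + 16 H⁺(aq) + 5 Fe(s) → 2 Mn²⁺(aq) + 8 H₂O(l) + 5 Fe²⁺(aq)
Q = [Mn²⁺]^2·[Fe²⁺]^5 / ([MnO₄⁻]^2·[H⁺]^16); log Q = 0.312.
E = E° − (0.0592/n) log Q = +1.96 − (0.0592/10)(0.312) = +1.958 V.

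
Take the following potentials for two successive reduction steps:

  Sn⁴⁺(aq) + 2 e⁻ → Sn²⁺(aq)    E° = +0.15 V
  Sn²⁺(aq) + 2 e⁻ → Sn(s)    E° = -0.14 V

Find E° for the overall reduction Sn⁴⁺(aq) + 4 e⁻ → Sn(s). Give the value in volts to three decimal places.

+0.005 V

Since ΔG° = −nFE° is additive over sequential reductions, n₃E°₃ = n₁E°₁ + n₂E°₂.
E°₃ = (2×+0.15 + 2×-0.14) / 4 = (+0.020) / 4 = +0.005 V.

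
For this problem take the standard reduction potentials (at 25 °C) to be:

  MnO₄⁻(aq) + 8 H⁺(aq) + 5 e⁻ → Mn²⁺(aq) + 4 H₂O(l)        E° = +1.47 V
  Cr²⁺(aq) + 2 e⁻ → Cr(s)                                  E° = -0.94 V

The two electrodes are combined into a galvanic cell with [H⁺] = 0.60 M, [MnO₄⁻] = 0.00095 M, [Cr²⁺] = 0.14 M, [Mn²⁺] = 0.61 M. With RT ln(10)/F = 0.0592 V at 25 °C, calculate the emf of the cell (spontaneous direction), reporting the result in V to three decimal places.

MnO₄⁻/Mn²⁺ is the cathode (higher E°), Cr²⁺/Cr the anode: E°cell = +1.47 − (-0.94) = +2.41 V, n = 10.
Overall: 2 MnO₄⁻(aq) + 16 H⁺(aq) + 5 Cr(s) → 2 Mn²⁺(aq) + 8 H₂O(l) + 5 Cr²⁺(aq)
Q = [Mn²⁺]^2·[Cr²⁺]^5 / ([MnO₄⁻]^2·[H⁺]^16); log Q = 4.895.
E = E° − (0.0592/n) log Q = +2.41 − (0.0592/10)(4.895) = +2.381 V.

+2.381 V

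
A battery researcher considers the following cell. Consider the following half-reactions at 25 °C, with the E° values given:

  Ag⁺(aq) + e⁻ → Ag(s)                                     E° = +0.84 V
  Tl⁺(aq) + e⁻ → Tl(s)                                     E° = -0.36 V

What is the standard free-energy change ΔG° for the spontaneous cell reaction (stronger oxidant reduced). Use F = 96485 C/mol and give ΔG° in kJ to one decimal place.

-115.8 kJ

Ag⁺/Ag (E° = +0.84 V) is the cathode; Tl⁺/Tl (E° = -0.36 V) is the anode, so E°cell = +1.20 V.
Balancing electrons gives n = 1 (lcm of 1 and 1).
ΔG° = −nFE° = −(1)(96485)(+1.20) = -115,782 J = -115.8 kJ.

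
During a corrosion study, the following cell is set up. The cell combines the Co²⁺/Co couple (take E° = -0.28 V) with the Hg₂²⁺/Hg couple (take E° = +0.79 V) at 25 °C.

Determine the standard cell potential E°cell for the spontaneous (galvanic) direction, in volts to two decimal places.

+1.07 V

The Hg₂²⁺/Hg couple has the higher reduction potential, so it is the cathode; Co²⁺/Co is oxidised at the anode.
E°cell = E°(cathode) − E°(anode) = (+0.79) − (-0.28) = +1.07 V.
Since E°cell > 0, the reaction is spontaneous under standard conditions.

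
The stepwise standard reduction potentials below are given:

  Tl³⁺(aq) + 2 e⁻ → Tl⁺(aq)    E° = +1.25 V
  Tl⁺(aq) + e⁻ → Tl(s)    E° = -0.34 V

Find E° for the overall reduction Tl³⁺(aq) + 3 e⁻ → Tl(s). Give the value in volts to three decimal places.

Adding the free-energy changes (−nFE°) of the two steps gives −n₃FE°₃ = −n₁FE°₁ − n₂FE°₂.
E°₃ = (2×+1.25 + 1×-0.34) / 3 = (+2.160) / 3 = +0.720 V.

+0.720 V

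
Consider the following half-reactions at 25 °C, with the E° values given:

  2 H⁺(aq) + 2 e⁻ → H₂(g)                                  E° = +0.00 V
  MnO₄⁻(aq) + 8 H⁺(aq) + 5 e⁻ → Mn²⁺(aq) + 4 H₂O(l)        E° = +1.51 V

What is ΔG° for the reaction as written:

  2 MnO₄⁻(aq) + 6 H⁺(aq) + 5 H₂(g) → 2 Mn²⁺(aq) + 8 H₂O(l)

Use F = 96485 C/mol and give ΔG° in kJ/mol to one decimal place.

As written, MnO₄⁻/Mn²⁺ is reduced (cathode) and H⁺/H₂ is oxidised (anode), so E°cell = (+1.51) − (+0.00) = +1.51 V.
Balancing electrons gives n = 10.
ΔG° = −nFE° = −(10)(96485)(+1.51) = -1,456,924 J = -1456.9 kJ/mol.

-1456.9 kJ/mol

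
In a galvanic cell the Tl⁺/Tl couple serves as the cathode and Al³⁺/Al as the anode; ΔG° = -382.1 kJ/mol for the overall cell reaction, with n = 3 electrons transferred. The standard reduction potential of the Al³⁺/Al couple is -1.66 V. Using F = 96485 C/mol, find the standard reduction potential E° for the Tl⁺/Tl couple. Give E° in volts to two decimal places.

-0.34 V

E°cell = −ΔG°/(nF) = −(-382.1×10³)/((3)(96485)) = +1.320 V.
Since Tl⁺/Tl is the cathode and Al³⁺/Al the anode, E°cell = E°(Tl⁺/Tl) − E°(Al³⁺/Al).
So E°(Tl⁺/Tl) = E°cell + E°(Al³⁺/Al) = +1.320 + (-1.66) = -0.34 V.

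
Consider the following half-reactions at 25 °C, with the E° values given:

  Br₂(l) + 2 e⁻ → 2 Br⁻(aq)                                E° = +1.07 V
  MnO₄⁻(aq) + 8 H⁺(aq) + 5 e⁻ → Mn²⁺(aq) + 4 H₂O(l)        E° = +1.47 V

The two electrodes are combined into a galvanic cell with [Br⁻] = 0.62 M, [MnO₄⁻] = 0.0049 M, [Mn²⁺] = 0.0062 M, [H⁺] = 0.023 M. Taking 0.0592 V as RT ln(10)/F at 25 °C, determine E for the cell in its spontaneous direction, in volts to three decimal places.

+0.231 V

MnO₄⁻/Mn²⁺ is the cathode (higher E°), Br₂/Br⁻ the anode: E°cell = +1.47 − (+1.07) = +0.40 V, n = 10.
Overall: 2 MnO₄⁻(aq) + 16 H⁺(aq) + 10 Br⁻(aq) → 2 Mn²⁺(aq) + 8 H₂O(l) + 5 Br₂(l)
Q = [Mn²⁺]^2 / ([MnO₄⁻]^2·[H⁺]^16·[Br⁻]^10); log Q = 28.493.
E = E° − (0.0592/n) log Q = +0.40 − (0.0592/10)(28.493) = +0.231 V.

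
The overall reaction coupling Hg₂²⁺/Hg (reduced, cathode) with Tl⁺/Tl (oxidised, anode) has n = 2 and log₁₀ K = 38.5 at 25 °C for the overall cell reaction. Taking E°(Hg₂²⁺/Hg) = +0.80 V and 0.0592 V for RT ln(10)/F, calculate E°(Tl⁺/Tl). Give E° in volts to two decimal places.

E°cell = (0.0592/n)·log K = (0.0592/2)(38.5) = +1.140 V.
Since Hg₂²⁺/Hg is the cathode and Tl⁺/Tl the anode, E°cell = E°(Hg₂²⁺/Hg) − E°(Tl⁺/Tl).
So E°(Tl⁺/Tl) = E°(Hg₂²⁺/Hg) − E°cell = (+0.80) − (+1.140) = -0.34 V.

-0.34 V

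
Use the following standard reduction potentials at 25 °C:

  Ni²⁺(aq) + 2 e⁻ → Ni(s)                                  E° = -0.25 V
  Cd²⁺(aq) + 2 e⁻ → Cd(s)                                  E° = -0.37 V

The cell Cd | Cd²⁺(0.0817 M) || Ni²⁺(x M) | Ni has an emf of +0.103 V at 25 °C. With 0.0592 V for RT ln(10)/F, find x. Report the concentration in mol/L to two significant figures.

0.022 M

Ni²⁺/Ni is the cathode, Cd²⁺/Cd the anode: E°cell = +0.12 V, n = 2.
Overall reaction: Ni²⁺(aq) + Cd(s) → Ni(s) + Cd²⁺(aq); Q = [Cd²⁺]^1/[Ni²⁺]^1.
From E = E° − (0.0592/n) log Q: log Q = (E° − E)·n/0.0592 = (+0.12 − (+0.103))·2/0.0592 = 0.5743.
So 1·log[Ni²⁺] = 1·log(0.0817) − log Q = -1.0878 − (0.5743) = -1.6621; [Ni²⁺] = 10^(-1.6621) ≈ 0.022 M.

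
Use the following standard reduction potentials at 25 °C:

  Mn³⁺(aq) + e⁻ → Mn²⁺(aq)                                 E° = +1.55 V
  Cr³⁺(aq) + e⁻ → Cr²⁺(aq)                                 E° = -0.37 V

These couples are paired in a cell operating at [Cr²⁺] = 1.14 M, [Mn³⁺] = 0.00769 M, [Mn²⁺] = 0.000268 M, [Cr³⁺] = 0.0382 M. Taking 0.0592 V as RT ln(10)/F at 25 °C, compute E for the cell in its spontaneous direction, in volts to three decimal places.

+2.094 V

Mn³⁺/Mn²⁺ is the cathode (higher E°), Cr³⁺/Cr²⁺ the anode: E°cell = +1.55 − (-0.37) = +1.92 V, n = 1.
Overall: Mn³⁺(aq) + Cr²⁺(aq) → Mn²⁺(aq) + Cr³⁺(aq)
Q = [Mn²⁺]·[Cr³⁺] / ([Mn³⁺]·[Cr²⁺]); log Q = -2.933.
E = E° − (0.0592/n) log Q = +1.92 − (0.0592/1)(-2.933) = +2.094 V.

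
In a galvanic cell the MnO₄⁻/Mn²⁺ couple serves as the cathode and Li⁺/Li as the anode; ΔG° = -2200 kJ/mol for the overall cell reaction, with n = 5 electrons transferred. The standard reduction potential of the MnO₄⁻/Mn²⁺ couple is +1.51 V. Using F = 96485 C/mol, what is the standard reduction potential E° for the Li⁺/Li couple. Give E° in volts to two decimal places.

E°cell = −ΔG°/(nF) = −(-2200×10³)/((5)(96485)) = +4.560 V.
Since MnO₄⁻/Mn²⁺ is the cathode and Li⁺/Li the anode, E°cell = E°(MnO₄⁻/Mn²⁺) − E°(Li⁺/Li).
So E°(Li⁺/Li) = E°(MnO₄⁻/Mn²⁺) − E°cell = (+1.51) − (+4.560) = -3.05 V.

-3.05 V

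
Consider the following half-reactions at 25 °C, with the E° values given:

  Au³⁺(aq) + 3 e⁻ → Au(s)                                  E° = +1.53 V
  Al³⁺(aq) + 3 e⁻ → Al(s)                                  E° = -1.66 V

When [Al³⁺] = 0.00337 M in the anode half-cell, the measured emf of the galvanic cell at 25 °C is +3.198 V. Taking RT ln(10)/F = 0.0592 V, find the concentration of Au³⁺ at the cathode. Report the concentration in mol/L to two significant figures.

Au³⁺/Au is the cathode, Al³⁺/Al the anode: E°cell = +3.19 V, n = 3.
Overall reaction: Au³⁺(aq) + Al(s) → Au(s) + Al³⁺(aq); Q = [Al³⁺]^1/[Au³⁺]^1.
From E = E° − (0.0592/n) log Q: log Q = (E° − E)·n/0.0592 = (+3.19 − (+3.198))·3/0.0592 = -0.4054.
So 1·log[Au³⁺] = 1·log(0.00337) − log Q = -2.4724 − (-0.4054) = -2.0670; [Au³⁺] = 10^(-2.0670) ≈ 0.0086 M.

0.0086 M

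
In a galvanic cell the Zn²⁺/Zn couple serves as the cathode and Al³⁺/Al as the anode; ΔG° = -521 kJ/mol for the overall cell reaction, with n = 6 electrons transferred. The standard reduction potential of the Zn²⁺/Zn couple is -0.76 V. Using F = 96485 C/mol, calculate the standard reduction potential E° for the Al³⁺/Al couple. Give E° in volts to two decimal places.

-1.66 V

E°cell = −ΔG°/(nF) = −(-521×10³)/((6)(96485)) = +0.900 V.
Since Zn²⁺/Zn is the cathode and Al³⁺/Al the anode, E°cell = E°(Zn²⁺/Zn) − E°(Al³⁺/Al).
So E°(Al³⁺/Al) = E°(Zn²⁺/Zn) − E°cell = (-0.76) − (+0.900) = -1.66 V.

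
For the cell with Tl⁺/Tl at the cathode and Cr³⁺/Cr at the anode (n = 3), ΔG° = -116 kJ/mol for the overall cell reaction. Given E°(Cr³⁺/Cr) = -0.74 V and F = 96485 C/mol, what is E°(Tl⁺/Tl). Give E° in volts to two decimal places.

E°cell = −ΔG°/(nF) = −(-116×10³)/((3)(96485)) = +0.401 V.
Since Tl⁺/Tl is the cathode and Cr³⁺/Cr the anode, E°cell = E°(Tl⁺/Tl) − E°(Cr³⁺/Cr).
So E°(Tl⁺/Tl) = E°cell + E°(Cr³⁺/Cr) = +0.401 + (-0.74) = -0.34 V.

-0.34 V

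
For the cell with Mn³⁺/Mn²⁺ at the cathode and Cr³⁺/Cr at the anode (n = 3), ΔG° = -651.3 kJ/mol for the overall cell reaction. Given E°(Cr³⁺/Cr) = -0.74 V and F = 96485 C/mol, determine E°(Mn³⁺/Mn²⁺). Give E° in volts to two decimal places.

+1.51 V

E°cell = −ΔG°/(nF) = −(-651.3×10³)/((3)(96485)) = +2.250 V.
Since Mn³⁺/Mn²⁺ is the cathode and Cr³⁺/Cr the anode, E°cell = E°(Mn³⁺/Mn²⁺) − E°(Cr³⁺/Cr).
So E°(Mn³⁺/Mn²⁺) = E°cell + E°(Cr³⁺/Cr) = +2.250 + (-0.74) = +1.51 V.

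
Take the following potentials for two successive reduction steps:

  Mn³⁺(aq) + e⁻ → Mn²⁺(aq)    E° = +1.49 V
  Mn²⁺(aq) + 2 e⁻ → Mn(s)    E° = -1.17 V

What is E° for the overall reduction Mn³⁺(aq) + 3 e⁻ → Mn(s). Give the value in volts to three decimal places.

Since ΔG° = −nFE° is additive over sequential reductions, n₃E°₃ = n₁E°₁ + n₂E°₂.
E°₃ = (1×+1.49 + 2×-1.17) / 3 = (-0.850) / 3 = -0.283 V.

-0.283 V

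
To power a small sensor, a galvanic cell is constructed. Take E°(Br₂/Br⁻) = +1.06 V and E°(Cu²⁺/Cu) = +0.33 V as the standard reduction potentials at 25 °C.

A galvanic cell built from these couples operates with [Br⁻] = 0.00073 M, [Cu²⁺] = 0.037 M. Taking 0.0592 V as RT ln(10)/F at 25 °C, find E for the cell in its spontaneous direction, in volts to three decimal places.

Br₂/Br⁻ is the cathode (higher E°), Cu²⁺/Cu the anode: E°cell = +1.06 − (+0.33) = +0.73 V, n = 2.
Overall: Br₂(l) + Cu(s) → 2 Br⁻(aq) + Cu²⁺(aq)
Q = [Br⁻]^2·[Cu²⁺]; log Q = -7.705.
E = E° − (0.0592/n) log Q = +0.73 − (0.0592/2)(-7.705) = +0.958 V.

+0.958 V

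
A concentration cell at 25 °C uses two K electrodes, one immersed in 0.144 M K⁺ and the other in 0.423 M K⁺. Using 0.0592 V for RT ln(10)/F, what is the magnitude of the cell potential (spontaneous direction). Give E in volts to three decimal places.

+0.028 V

For a concentration cell E°cell = 0. The 0.423 M side is the cathode (reduction is favoured where [K⁺] is higher).
With n = 1, E = −(0.0592/1) log([K⁺]ₐₙ/[K⁺]꜀ₐₜ) = −(0.0592/1) log(0.144/0.423) = −(0.0592/1)(-0.468) = +0.028 V.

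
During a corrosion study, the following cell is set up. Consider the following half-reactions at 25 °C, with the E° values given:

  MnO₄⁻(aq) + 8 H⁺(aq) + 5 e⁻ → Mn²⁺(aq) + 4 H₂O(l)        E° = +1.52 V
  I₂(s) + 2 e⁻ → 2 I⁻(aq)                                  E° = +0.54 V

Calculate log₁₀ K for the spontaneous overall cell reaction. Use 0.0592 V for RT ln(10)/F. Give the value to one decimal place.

Cathode: MnO₄⁻/Mn²⁺; anode: I₂/I⁻. E°cell = +0.98 V, n = 10.
log K = nE°cell / 0.0592 = (10)(+0.98) / 0.0592 = 165.5.

165.5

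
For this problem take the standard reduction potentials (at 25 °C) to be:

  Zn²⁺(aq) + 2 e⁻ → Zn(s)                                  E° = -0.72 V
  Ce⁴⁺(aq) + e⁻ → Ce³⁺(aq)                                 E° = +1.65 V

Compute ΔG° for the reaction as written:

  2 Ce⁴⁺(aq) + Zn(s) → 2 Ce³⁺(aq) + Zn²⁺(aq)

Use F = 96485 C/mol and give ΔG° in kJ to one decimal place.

-457.3 kJ

As written, Ce⁴⁺/Ce³⁺ is reduced (cathode) and Zn²⁺/Zn is oxidised (anode), so E°cell = (+1.65) − (-0.72) = +2.37 V.
Balancing electrons gives n = 2.
ΔG° = −nFE° = −(2)(96485)(+2.37) = -457,339 J = -457.3 kJ.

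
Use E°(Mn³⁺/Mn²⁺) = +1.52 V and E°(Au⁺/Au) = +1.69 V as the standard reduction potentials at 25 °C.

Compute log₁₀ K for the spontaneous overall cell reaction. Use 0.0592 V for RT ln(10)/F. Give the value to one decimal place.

2.9

Cathode: Au⁺/Au; anode: Mn³⁺/Mn²⁺. E°cell = +0.17 V, n = 1.
log K = nE°cell / 0.0592 = (1)(+0.17) / 0.0592 = 2.9.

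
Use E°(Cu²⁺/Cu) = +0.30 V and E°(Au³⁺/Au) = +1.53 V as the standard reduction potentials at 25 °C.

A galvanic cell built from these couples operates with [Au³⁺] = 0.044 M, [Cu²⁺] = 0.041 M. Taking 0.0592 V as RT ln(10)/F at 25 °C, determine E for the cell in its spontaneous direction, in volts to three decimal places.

Au³⁺/Au is the cathode (higher E°), Cu²⁺/Cu the anode: E°cell = +1.53 − (+0.30) = +1.23 V, n = 6.
Overall: 2 Au³⁺(aq) + 3 Cu(s) → 2 Au(s) + 3 Cu²⁺(aq)
Q = [Cu²⁺]^3 / ([Au³⁺]^2); log Q = -1.449.
E = E° − (0.0592/n) log Q = +1.23 − (0.0592/6)(-1.449) = +1.244 V.

+1.244 V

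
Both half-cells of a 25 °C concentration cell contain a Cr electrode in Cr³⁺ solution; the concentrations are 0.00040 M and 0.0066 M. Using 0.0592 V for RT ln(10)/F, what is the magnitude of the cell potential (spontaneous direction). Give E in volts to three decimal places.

For a concentration cell E°cell = 0. The 0.0066 M side is the cathode (reduction is favoured where [Cr³⁺] is higher).
With n = 3, E = −(0.0592/3) log([Cr³⁺]ₐₙ/[Cr³⁺]꜀ₐₜ) = −(0.0592/3) log(0.0004/0.0066) = −(0.0592/3)(-1.217) = +0.024 V.

+0.024 V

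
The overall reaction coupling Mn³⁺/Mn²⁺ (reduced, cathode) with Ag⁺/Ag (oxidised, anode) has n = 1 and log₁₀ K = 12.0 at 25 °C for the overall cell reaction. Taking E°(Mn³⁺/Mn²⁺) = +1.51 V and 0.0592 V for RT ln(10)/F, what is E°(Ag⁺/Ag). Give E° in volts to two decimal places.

+0.80 V

E°cell = (0.0592/n)·log K = (0.0592/1)(12.0) = +0.710 V.
Since Mn³⁺/Mn²⁺ is the cathode and Ag⁺/Ag the anode, E°cell = E°(Mn³⁺/Mn²⁺) − E°(Ag⁺/Ag).
So E°(Ag⁺/Ag) = E°(Mn³⁺/Mn²⁺) − E°cell = (+1.51) − (+0.710) = +0.80 V.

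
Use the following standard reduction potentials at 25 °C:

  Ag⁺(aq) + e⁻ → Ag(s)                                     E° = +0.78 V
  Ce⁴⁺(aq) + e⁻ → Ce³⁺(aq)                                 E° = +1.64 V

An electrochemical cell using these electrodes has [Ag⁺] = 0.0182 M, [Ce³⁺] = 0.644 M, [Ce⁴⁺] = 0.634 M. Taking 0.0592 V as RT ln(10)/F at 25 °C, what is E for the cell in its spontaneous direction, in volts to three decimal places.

Ce⁴⁺/Ce³⁺ is the cathode (higher E°), Ag⁺/Ag the anode: E°cell = +1.64 − (+0.78) = +0.86 V, n = 1.
Overall: Ce⁴⁺(aq) + Ag(s) → Ce³⁺(aq) + Ag⁺(aq)
Q = [Ce³⁺]·[Ag⁺] / ([Ce⁴⁺]); log Q = -1.733.
E = E° − (0.0592/n) log Q = +0.86 − (0.0592/1)(-1.733) = +0.963 V.

+0.963 V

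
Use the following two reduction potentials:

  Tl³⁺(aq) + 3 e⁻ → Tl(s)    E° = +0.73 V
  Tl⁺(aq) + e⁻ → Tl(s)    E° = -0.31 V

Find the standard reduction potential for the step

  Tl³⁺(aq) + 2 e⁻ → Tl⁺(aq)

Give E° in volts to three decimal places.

+1.250 V

Sequential free energies add, so n₃E°₃ = n₁E°₁ + n₂E°₂.
With n₃ = 3, and the known step contributing 1×(-0.31) V, the unknown satisfies 2·E° = 3×(+0.73) − 1×(-0.31) = +2.500.
E° = +2.500 / 2 = +1.250 V.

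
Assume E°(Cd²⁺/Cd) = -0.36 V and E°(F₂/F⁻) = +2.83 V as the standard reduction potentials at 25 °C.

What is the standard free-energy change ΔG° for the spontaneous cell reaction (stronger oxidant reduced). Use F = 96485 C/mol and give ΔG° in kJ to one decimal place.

-615.6 kJ

F₂/F⁻ (E° = +2.83 V) is the cathode; Cd²⁺/Cd (E° = -0.36 V) is the anode, so E°cell = +3.19 V.
Balancing electrons gives n = 2 (lcm of 2 and 2).
ΔG° = −nFE° = −(2)(96485)(+3.19) = -615,574 J = -615.6 kJ.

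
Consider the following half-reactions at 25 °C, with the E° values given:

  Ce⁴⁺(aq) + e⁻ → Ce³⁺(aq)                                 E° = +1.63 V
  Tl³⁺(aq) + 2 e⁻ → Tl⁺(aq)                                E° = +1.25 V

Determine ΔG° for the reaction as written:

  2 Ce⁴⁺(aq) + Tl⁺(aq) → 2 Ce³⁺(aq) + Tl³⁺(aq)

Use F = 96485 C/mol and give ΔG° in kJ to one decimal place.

As written, Ce⁴⁺/Ce³⁺ is reduced (cathode) and Tl³⁺/Tl⁺ is oxidised (anode), so E°cell = (+1.63) − (+1.25) = +0.38 V.
Balancing electrons gives n = 2.
ΔG° = −nFE° = −(2)(96485)(+0.38) = -73,329 J = -73.3 kJ.

-73.3 kJ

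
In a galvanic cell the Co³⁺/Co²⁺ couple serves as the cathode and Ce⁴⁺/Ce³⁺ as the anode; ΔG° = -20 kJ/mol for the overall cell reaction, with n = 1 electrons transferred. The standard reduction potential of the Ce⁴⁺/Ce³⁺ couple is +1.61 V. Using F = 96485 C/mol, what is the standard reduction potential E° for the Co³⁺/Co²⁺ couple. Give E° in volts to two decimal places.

+1.82 V

E°cell = −ΔG°/(nF) = −(-20×10³)/((1)(96485)) = +0.207 V.
Since Co³⁺/Co²⁺ is the cathode and Ce⁴⁺/Ce³⁺ the anode, E°cell = E°(Co³⁺/Co²⁺) − E°(Ce⁴⁺/Ce³⁺).
So E°(Co³⁺/Co²⁺) = E°cell + E°(Ce⁴⁺/Ce³⁺) = +0.207 + (+1.61) = +1.82 V.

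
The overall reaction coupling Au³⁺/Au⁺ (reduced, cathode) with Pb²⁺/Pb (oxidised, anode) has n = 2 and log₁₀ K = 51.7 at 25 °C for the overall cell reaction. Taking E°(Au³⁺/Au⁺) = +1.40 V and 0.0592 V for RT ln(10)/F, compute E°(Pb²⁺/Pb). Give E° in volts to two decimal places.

E°cell = (0.0592/n)·log K = (0.0592/2)(51.7) = +1.530 V.
Since Au³⁺/Au⁺ is the cathode and Pb²⁺/Pb the anode, E°cell = E°(Au³⁺/Au⁺) − E°(Pb²⁺/Pb).
So E°(Pb²⁺/Pb) = E°(Au³⁺/Au⁺) − E°cell = (+1.40) − (+1.530) = -0.13 V.

-0.13 V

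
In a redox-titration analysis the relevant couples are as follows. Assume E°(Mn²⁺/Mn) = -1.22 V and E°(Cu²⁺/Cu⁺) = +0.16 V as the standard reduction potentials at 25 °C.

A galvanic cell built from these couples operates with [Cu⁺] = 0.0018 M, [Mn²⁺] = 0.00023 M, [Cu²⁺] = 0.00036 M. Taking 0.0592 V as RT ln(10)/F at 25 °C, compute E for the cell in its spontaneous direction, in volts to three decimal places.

+1.446 V

Cu²⁺/Cu⁺ is the cathode (higher E°), Mn²⁺/Mn the anode: E°cell = +0.16 − (-1.22) = +1.38 V, n = 2.
Overall: 2 Cu²⁺(aq) + Mn(s) → 2 Cu⁺(aq) + Mn²⁺(aq)
Q = [Cu⁺]^2·[Mn²⁺] / ([Cu²⁺]^2); log Q = -2.240.
E = E° − (0.0592/n) log Q = +1.38 − (0.0592/2)(-2.240) = +1.446 V.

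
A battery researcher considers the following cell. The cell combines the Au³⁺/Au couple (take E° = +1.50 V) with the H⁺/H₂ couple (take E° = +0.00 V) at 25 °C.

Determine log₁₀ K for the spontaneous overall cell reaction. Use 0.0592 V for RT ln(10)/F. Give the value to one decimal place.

152.0

Cathode: Au³⁺/Au; anode: H⁺/H₂. E°cell = +1.50 V, n = 6.
log K = nE°cell / 0.0592 = (6)(+1.50) / 0.0592 = 152.0.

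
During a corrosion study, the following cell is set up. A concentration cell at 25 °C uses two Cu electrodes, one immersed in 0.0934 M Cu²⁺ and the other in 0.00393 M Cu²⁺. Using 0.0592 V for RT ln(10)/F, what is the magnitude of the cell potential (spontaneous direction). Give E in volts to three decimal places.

+0.041 V

For a concentration cell E°cell = 0. The 0.0934 M side is the cathode (reduction is favoured where [Cu²⁺] is higher).
With n = 2, E = −(0.0592/2) log([Cu²⁺]ₐₙ/[Cu²⁺]꜀ₐₜ) = −(0.0592/2) log(0.00393/0.0934) = −(0.0592/2)(-1.376) = +0.041 V.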